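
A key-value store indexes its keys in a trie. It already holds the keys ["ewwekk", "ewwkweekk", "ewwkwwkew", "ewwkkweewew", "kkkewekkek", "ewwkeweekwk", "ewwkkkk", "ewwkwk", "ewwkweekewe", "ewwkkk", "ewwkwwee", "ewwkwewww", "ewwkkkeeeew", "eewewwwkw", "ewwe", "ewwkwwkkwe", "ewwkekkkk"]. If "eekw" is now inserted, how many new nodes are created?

Walking "eekw" from the root, the first 2 characters ("ee") follow existing edges; "k" is the first miss.
New nodes needed: |"eekw"| − 2 = 4 − 2 = 2.

2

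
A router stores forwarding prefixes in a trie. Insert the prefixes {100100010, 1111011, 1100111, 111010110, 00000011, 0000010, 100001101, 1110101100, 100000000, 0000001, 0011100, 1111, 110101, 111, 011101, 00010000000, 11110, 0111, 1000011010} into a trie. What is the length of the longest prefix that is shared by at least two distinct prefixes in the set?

Equivalently: take the maximum, over all pairs, of their longest common prefix length.
"100001101" and "1000011010" agree on "100001101" (9 characters) before diverging; nothing deeper is shared.
Longest shared-prefix length: 9

9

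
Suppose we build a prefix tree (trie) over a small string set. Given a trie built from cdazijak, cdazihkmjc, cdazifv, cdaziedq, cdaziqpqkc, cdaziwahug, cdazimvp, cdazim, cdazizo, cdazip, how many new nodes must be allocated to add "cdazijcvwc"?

4

The longest prefix of "cdazijcvwc" already in the trie is "cdazij" (length 6).
New nodes needed: |"cdazijcvwc"| − 6 = 10 − 6 = 4.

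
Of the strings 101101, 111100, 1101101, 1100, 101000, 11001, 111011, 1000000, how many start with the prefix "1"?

8

Filter for entries beginning with "1":
Matches: "1000000", "101000", "101101", "1100", "11001", "1101101", "111011", "111100"
Count: 8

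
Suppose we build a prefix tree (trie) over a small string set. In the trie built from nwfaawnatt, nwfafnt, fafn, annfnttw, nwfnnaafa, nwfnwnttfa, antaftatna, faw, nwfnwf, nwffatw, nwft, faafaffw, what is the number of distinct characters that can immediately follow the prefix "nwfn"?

2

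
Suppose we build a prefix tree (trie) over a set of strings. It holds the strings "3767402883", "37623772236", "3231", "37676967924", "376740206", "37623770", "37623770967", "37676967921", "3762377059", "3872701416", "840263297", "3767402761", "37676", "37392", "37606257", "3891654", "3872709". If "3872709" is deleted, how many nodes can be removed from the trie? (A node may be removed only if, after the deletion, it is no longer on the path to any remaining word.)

1

A node on "3872709"'s path can go only if nothing else ends at it or branches off below it.
The suffix "9" (1 node) is used only by "3872709"; the node for "387270" still has the child "1", so pruning stops there.
Nodes removed: 1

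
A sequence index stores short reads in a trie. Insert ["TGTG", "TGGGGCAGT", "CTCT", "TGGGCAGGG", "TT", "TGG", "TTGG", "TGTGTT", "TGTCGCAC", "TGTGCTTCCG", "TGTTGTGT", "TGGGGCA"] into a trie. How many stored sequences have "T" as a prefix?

11

Walk to "T"; the words in its subtree are exactly those with that prefix.
Matches: "TGG", "TGGGCAGGG", "TGGGGCA", "TGGGGCAGT", "TGTCGCAC", "TGTG", "TGTGCTTCCG", "TGTGTT", "TGTTGTGT", "TT", "TTGG"
Count: 11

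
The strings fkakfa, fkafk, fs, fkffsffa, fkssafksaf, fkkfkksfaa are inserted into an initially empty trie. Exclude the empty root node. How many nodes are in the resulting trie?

Trace insertions, counting only characters that open a new branch:
  "fkakfa" → 6 new (f, k, a, k, f, a)
  "fkafk" → prefix "fka" already present; 2 new (f, k)
  "fs" → prefix "f" already present; 1 new (s)
  "fkffsffa" → prefix "fk" already present; 6 new (f, f, s, f, f, a)
  "fkssafksaf" → prefix "fk" already present; 8 new (s, s, a, f, k, s, a, f)
  "fkkfkksfaa" → prefix "fk" already present; 8 new (k, f, k, k, s, f, a, a)
Total nodes = 6 + 2 + 1 + 6 + 8 + 8 = 31

31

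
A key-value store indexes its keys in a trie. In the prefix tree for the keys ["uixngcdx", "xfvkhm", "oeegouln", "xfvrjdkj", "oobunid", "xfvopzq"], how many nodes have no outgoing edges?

6

A leaf is a node with no children — equivalently, the end of a word that is not a proper prefix of any other stored word.
Those words: "oeegouln", "oobunid", "uixngcdx", "xfvkhm", "xfvopzq", "xfvrjdkj"
Leaf count: 6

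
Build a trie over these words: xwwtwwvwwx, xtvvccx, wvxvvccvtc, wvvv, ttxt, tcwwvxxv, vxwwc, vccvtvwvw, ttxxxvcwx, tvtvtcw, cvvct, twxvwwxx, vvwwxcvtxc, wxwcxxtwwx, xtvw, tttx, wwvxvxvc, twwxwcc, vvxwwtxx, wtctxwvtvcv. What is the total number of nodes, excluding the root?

Count nodes per top-level branch (shared prefixes stored once):
  'c'-branch (cvvct): 5 nodes
  't'-branch (tcwwvxxv, tttx, ttxt, ttxxxvcwx, tvtvtcw, twwxwcc, twxvwwxx): 37 nodes
  'v'-branch (vccvtvwvw, vvwwxcvtxc, vvxwwtxx, vxwwc): 28 nodes
  'w'-branch (wtctxwvtvcv, wvvv, wvxvvccvtc, wwvxvxvc, wxwcxxtwwx): 38 nodes
  'x'-branch (xtvvccx, xtvw, xwwtwwvwwx): 17 nodes
Sum: 125

125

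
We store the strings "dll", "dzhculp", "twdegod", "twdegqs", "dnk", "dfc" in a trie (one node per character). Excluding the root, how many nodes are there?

22

Count nodes per top-level branch (shared prefixes stored once):
  'd'-branch (dfc, dll, dnk, dzhculp): 13 nodes
  't'-branch (twdegod, twdegqs): 9 nodes
Sum: 22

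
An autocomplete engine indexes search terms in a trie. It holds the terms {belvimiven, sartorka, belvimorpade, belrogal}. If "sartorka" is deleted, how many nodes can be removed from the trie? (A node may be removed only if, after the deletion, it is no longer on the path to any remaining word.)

A node on "sartorka"'s path can go only if nothing else ends at it or branches off below it.
No other word shares any prefix with "sartorka", so all 8 of its nodes go.
Nodes removed: 8

8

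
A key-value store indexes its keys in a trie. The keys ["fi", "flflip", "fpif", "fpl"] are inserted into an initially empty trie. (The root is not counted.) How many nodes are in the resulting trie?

Count nodes per top-level branch (shared prefixes stored once):
  'f'-branch (fi, flflip, fpif, fpl): 11 nodes
Sum: 11

11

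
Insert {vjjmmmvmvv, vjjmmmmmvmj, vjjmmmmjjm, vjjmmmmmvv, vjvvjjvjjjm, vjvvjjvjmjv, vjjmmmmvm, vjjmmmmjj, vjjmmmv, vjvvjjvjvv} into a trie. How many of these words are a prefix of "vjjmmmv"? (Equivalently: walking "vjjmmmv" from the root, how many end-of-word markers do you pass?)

1

Walk "vjjmmmv" from the root; an end-of-word marker is hit whenever a stored word is a prefix of "vjjmmmv".
Prefixes of the query that are stored words: "vjjmmmv"
Count: 1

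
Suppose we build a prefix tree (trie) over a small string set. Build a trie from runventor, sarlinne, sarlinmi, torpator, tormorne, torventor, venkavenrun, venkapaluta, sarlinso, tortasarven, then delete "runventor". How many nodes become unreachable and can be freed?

9

A node on "runventor"'s path can go only if nothing else ends at it or branches off below it.
No other word shares any prefix with "runventor", so all 9 of its nodes go.
Nodes removed: 9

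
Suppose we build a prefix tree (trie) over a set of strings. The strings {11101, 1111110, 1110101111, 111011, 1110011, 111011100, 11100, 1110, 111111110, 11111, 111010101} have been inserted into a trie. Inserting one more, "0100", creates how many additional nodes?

4

Nothing in the trie begins with "0"; the whole of "0100" is new.
4 − 0 = 4 new nodes.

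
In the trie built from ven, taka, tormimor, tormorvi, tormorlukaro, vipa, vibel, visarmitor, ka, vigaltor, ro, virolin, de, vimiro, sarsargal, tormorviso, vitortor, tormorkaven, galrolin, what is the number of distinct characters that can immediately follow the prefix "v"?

Follow the path "v" to its node, then look at its outgoing edges.
Distinct next characters after "v": e, i.
That node has 2 child edges.

2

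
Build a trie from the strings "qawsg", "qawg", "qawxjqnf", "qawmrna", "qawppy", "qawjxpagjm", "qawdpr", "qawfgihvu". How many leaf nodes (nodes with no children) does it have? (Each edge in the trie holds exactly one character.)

8

A leaf is a node with no children — equivalently, the end of a word that is not a proper prefix of any other stored word.
Those words: "qawdpr", "qawfgihvu", "qawg", "qawjxpagjm", "qawmrna", "qawppy", "qawsg", "qawxjqnf"
Leaf count: 8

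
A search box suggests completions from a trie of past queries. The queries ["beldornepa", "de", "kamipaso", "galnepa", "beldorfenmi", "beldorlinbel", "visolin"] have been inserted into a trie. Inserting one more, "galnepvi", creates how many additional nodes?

Walking "galnepvi" from the root, the first 6 characters ("galnep") follow existing edges; "v" is the first miss.
So 8 − 6 = 2 new nodes.

2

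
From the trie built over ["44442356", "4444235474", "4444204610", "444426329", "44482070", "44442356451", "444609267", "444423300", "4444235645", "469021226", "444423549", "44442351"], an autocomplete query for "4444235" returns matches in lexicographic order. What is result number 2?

4444235474

Words with prefix "4444235", in lexicographic order: "44442351", "4444235474", "444423549", "44442356", "4444235645", "44442356451"
The 2nd is 4444235474.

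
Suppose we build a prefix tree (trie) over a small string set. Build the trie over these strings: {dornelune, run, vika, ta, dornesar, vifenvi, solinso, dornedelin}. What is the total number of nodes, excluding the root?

For each word, the new-node count is its length minus the longest prefix already in the trie:
  "dornelune" → 9 new (d, o, r, n, e, l, u, n, e)
  "run" → 3 new (r, u, n)
  "vika" → 4 new (v, i, k, a)
  "ta" → 2 new (t, a)
  "dornesar" → prefix "dorne" already present; 3 new (s, a, r)
  "vifenvi" → prefix "vi" already present; 5 new (f, e, n, v, i)
  "solinso" → 7 new (s, o, l, i, n, s, o)
  "dornedelin" → prefix "dorne" already present; 5 new (d, e, l, i, n)
Total nodes = 9 + 3 + 4 + 2 + 3 + 5 + 7 + 5 = 38

38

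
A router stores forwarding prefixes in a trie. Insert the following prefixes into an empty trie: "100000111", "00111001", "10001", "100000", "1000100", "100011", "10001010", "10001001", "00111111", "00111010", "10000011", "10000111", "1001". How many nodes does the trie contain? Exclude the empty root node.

33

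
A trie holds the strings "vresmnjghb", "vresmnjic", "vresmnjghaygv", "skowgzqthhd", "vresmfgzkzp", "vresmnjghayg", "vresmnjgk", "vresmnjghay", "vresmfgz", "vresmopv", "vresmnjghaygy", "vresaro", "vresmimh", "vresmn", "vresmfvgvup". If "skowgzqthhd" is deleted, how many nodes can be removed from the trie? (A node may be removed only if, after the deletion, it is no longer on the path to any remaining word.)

A node on "skowgzqthhd"'s path can go only if nothing else ends at it or branches off below it.
No other word shares any prefix with "skowgzqthhd", so all 11 of its nodes go.
Nodes removed: 11

11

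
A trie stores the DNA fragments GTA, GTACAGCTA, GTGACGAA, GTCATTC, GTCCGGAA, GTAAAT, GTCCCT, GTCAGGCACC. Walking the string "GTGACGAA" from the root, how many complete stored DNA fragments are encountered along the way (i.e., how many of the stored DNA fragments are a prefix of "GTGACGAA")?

Traverse "GTGACGAA" character by character; count nodes along the way that are marked as word ends.
Prefixes of the query that are stored words: "GTGACGAA"
Count: 1

1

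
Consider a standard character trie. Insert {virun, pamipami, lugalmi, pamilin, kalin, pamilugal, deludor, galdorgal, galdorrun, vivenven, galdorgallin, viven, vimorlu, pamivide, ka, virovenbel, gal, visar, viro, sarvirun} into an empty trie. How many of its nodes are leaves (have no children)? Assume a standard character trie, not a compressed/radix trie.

A leaf is a node with no children — equivalently, the end of a word that is not a proper prefix of any other stored word.
Those words: "deludor", "galdorgallin", "galdorrun", "kalin", "lugalmi", "pamilin", "pamilugal", "pamipami", "pamivide", "sarvirun", "vimorlu", "virovenbel", "virun", "visar", "vivenven"
Leaf count: 15

15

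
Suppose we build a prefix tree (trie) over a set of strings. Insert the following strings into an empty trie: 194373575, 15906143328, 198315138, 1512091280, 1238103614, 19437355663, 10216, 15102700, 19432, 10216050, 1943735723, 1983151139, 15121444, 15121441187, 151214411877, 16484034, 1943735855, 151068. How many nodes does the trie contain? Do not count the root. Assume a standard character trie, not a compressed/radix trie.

Insert word by word; a character creates a node only if that edge doesn't already exist:
  "194373575" → 9 new (1, 9, 4, 3, 7, 3, 5, 7, 5)
  "15906143328" → prefix "1" already present; 10 new (5, 9, 0, 6, 1, 4, 3, 3, 2, 8)
  "198315138" → prefix "19" already present; 7 new (8, 3, 1, 5, 1, 3, 8)
  "1512091280" → prefix "15" already present; 8 new (1, 2, 0, 9, 1, 2, 8, 0)
  "1238103614" → prefix "1" already present; 9 new (2, 3, 8, 1, 0, 3, 6, 1, 4)
  "19437355663" → prefix "1943735" already present; 4 new (5, 6, 6, 3)
  "10216" → prefix "1" already present; 4 new (0, 2, 1, 6)
  "15102700" → prefix "151" already present; 5 new (0, 2, 7, 0, 0)
  "19432" → prefix "1943" already present; 1 new (2)
  "10216050" → prefix "10216" already present; 3 new (0, 5, 0)
  "1943735723" → prefix "19437357" already present; 2 new (2, 3)
  "1983151139" → prefix "1983151" already present; 3 new (1, 3, 9)
  "15121444" → prefix "1512" already present; 4 new (1, 4, 4, 4)
  "15121441187" → prefix "1512144" already present; 4 new (1, 1, 8, 7)
  "151214411877" → prefix "15121441187" already present; 1 new (7)
  "16484034" → prefix "1" already present; 7 new (6, 4, 8, 4, 0, 3, 4)
  "1943735855" → prefix "1943735" already present; 3 new (8, 5, 5)
  "151068" → prefix "1510" already present; 2 new (6, 8)
Total nodes = 9 + 10 + 7 + 8 + 9 + 4 + 4 + 5 + 1 + 3 + 2 + 3 + 4 + 4 + 1 + 7 + 3 + 2 = 86

86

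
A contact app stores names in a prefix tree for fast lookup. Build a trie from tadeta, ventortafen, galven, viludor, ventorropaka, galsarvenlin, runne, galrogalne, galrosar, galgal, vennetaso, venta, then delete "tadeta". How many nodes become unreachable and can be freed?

Walk "tadeta" from the leaf back toward the root, removing each node that no remaining word uses.
No other word shares any prefix with "tadeta", so all 6 of its nodes go.
Nodes removed: 6

6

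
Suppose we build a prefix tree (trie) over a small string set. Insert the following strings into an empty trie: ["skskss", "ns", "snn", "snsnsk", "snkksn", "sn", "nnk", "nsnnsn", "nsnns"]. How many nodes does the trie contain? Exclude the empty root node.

Count nodes per top-level branch (shared prefixes stored once):
  'n'-branch (nnk, ns, nsnns, nsnnsn): 8 nodes
  's'-branch (skskss, sn, snkksn, snn, snsnsk): 16 nodes
Sum: 24

24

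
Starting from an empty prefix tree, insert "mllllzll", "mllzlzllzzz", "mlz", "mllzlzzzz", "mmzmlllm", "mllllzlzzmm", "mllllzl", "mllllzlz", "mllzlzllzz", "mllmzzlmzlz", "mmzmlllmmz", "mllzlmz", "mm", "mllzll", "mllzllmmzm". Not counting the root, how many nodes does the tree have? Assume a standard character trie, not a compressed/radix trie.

48

Insert word by word; a character creates a node only if that edge doesn't already exist:
  "mllllzll" → 8 new (m, l, l, l, l, z, l, l)
  "mllzlzllzzz" → prefix "mll" already present; 8 new (z, l, z, l, l, z, z, z)
  "mlz" → prefix "ml" already present; 1 new (z)
  "mllzlzzzz" → prefix "mllzlz" already present; 3 new (z, z, z)
  "mmzmlllm" → prefix "m" already present; 7 new (m, z, m, l, l, l, m)
  "mllllzlzzmm" → prefix "mllllzl" already present; 4 new (z, z, m, m)
  "mllllzl" → prefix "mllllzl" already present; 0 new (none)
  "mllllzlz" → prefix "mllllzlz" already present; 0 new (none)
  "mllzlzllzz" → prefix "mllzlzllzz" already present; 0 new (none)
  "mllmzzlmzlz" → prefix "mll" already present; 8 new (m, z, z, l, m, z, l, z)
  "mmzmlllmmz" → prefix "mmzmlllm" already present; 2 new (m, z)
  "mllzlmz" → prefix "mllzl" already present; 2 new (m, z)
  "mm" → prefix "mm" already present; 0 new (none)
  "mllzll" → prefix "mllzl" already present; 1 new (l)
  "mllzllmmzm" → prefix "mllzll" already present; 4 new (m, m, z, m)
Total nodes = 8 + 8 + 1 + 3 + 7 + 4 + 0 + 0 + 0 + 8 + 2 + 2 + 0 + 1 + 4 = 48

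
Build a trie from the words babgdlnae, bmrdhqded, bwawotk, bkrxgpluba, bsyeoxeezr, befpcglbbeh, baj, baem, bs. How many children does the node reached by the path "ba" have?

3

Walk "ba" from the root, arriving at one node.
Characters that immediately follow "ba" among the stored strings: {b, e, j}.
That node has 3 child edges.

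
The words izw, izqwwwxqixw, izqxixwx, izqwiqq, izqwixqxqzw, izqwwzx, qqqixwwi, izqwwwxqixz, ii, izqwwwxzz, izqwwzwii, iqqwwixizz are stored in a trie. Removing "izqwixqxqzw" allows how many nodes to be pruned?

After clearing the end-marker at "izqwixqxqzw", prune upward until reaching a node still needed by another word.
The suffix "xqxqzw" (6 nodes) is used only by "izqwixqxqzw"; the node for "izqwi" still has the child "q", so pruning stops there.
Nodes removed: 6

6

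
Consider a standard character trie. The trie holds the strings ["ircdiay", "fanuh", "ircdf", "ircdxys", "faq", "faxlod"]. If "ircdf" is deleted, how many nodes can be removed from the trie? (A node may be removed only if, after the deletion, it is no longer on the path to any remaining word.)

1

A node on "ircdf"'s path can go only if nothing else ends at it or branches off below it.
The suffix "f" (1 node) is used only by "ircdf"; the node for "ircd" still has the child "i", so pruning stops there.
Nodes removed: 1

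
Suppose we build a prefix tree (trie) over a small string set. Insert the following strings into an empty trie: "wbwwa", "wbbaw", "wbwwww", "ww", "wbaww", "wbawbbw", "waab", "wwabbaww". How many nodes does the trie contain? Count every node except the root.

Trie structure (* marks end of a word):
(root)
└─ w
   ├─ a
   │  └─ a
   │     └─ b *
   ├─ b
   │  ├─ a
   │  │  └─ w
   │  │     ├─ b
   │  │     │  └─ b
   │  │     │     └─ w *
   │  │     └─ w *
   │  ├─ b
   │  │  └─ a
   │  │     └─ w *
   │  └─ w
   │     └─ w
   │        ├─ a *
   │        └─ w
   │           └─ w *
   └─ w *
      └─ a
         └─ b
            └─ b
               └─ a
                  └─ w
                     └─ w *
Counting every labelled node above: 26.

26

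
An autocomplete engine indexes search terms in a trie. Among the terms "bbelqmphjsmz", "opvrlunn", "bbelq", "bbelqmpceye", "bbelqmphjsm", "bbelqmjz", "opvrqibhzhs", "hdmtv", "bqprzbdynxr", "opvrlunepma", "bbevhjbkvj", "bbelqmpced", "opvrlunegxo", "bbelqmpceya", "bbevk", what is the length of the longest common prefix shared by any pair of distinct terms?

11

Equivalently: take the maximum, over all pairs, of their longest common prefix length.
"bbelqmphjsm" and "bbelqmphjsmz" agree on "bbelqmphjsm" (11 characters) before diverging; nothing deeper is shared.
Longest shared-prefix length: 11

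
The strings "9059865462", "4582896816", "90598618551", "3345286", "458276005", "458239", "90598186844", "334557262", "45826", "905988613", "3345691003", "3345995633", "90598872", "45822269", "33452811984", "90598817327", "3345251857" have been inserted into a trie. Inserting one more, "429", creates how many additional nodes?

2

"4" is already a path in the trie; the remaining "29" must be added.
So 3 − 1 = 2 new nodes.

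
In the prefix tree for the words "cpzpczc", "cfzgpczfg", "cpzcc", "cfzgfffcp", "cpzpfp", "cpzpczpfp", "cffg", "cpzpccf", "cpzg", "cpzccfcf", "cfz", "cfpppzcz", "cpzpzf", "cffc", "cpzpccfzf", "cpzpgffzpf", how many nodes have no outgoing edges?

Leaves are exactly the stored words that no other stored word extends.
Those words: "cffc", "cffg", "cfpppzcz", "cfzgfffcp", "cfzgpczfg", "cpzccfcf", "cpzg", "cpzpccfzf", "cpzpczc", "cpzpczpfp", "cpzpfp", "cpzpgffzpf", "cpzpzf"
Leaf count: 13

13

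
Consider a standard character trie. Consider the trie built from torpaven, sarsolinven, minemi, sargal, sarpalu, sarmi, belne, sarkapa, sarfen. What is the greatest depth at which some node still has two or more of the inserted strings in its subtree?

3

Look for the deepest trie node that still has at least two words in its subtree.
"sarfen" and "sargal" agree on "sar" (3 characters) before diverging; nothing deeper is shared.
Longest shared-prefix length: 3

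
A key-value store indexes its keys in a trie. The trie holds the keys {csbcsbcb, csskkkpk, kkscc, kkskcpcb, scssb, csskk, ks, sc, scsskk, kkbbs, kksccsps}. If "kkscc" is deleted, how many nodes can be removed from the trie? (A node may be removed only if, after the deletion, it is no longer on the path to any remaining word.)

0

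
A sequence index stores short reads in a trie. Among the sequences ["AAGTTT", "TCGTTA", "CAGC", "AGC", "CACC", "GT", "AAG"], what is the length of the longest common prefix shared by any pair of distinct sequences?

The deepest shared node is where two words last agree before diverging.
"AAG" and "AAGTTT" agree on "AAG" (3 characters) before diverging; nothing deeper is shared.
Longest shared-prefix length: 3

3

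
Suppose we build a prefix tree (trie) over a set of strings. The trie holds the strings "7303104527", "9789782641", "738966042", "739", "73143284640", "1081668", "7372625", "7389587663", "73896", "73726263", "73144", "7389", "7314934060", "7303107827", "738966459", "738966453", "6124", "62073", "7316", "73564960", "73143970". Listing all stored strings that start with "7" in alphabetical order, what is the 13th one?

Words with prefix "7", in lexicographic order: "7303104527", "7303107827", "73143284640", "73143970", "73144", "7314934060", "7316", "73564960", "7372625", "73726263", "7389", "7389587663", "73896", "738966042", "738966453", "738966459", "739"
The 13th is 73896.

73896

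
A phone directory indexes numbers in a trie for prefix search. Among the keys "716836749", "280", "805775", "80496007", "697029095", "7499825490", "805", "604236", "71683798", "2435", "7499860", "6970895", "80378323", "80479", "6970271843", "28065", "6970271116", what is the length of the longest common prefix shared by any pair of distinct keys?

7

Look for the deepest trie node that still has at least two words in its subtree.
e.g. "6970271116" and "6970271843" share the prefix "6970271" of length 7; no pair shares a longer one.
Longest shared-prefix length: 7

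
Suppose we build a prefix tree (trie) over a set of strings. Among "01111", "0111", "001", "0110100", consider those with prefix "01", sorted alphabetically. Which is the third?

Filter for "01…" and sort: "0110100", "0111", "01111"
Position 3: 01111

01111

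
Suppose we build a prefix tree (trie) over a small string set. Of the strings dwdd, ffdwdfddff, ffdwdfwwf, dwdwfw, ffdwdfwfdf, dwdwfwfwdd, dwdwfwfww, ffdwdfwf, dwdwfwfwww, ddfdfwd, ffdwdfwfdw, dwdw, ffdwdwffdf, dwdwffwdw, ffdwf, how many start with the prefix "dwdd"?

Filter for entries beginning with "dwdd":
Words under "dwdd": dwdd
Count: 1

1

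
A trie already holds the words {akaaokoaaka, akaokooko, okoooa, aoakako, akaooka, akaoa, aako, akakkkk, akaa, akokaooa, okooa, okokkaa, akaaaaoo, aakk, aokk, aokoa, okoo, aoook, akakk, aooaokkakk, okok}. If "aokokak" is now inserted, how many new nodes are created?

"aoko" is already a path in the trie; the remaining "kak" must be added.
New nodes needed: |"aokokak"| − 4 = 7 − 4 = 3.

3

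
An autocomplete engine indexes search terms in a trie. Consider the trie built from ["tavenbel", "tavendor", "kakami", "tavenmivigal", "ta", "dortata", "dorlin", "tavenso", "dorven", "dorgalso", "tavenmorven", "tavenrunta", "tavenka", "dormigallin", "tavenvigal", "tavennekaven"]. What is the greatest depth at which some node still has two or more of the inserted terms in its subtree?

Look for the deepest trie node that still has at least two words in its subtree.
e.g. "tavenmivigal" and "tavenmorven" share the prefix "tavenm" of length 6; no pair shares a longer one.
Longest shared-prefix length: 6

6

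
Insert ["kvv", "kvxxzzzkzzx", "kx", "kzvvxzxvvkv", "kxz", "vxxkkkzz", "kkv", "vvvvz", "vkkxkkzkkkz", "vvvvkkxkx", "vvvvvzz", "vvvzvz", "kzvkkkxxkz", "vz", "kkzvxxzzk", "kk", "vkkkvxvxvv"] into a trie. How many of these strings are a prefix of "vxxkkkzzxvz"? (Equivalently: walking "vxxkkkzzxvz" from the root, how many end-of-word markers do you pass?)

Check each prefix of "vxxkkkzzxvz" against the stored set — each match is an end-marker on the path.
Prefixes of the query that are stored words: "vxxkkkzz"
Count: 1

1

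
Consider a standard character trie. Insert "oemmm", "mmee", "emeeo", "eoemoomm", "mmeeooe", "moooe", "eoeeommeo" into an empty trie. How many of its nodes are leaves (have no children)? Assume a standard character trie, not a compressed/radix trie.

6

A leaf is a node with no children — equivalently, the end of a word that is not a proper prefix of any other stored word.
Those words: "emeeo", "eoeeommeo", "eoemoomm", "mmeeooe", "moooe", "oemmm"
Leaf count: 6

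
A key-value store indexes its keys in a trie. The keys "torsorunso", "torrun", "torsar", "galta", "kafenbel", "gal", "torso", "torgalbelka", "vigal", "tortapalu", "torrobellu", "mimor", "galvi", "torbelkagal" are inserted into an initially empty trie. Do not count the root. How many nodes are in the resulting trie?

68

Insert word by word; a character creates a node only if that edge doesn't already exist:
  "torsorunso" → 10 new (t, o, r, s, o, r, u, n, s, o)
  "torrun" → prefix "tor" already present; 3 new (r, u, n)
  "torsar" → prefix "tors" already present; 2 new (a, r)
  "galta" → 5 new (g, a, l, t, a)
  "kafenbel" → 8 new (k, a, f, e, n, b, e, l)
  "gal" → prefix "gal" already present; 0 new (none)
  "torso" → prefix "torso" already present; 0 new (none)
  "torgalbelka" → prefix "tor" already present; 8 new (g, a, l, b, e, l, k, a)
  "vigal" → 5 new (v, i, g, a, l)
  "tortapalu" → prefix "tor" already present; 6 new (t, a, p, a, l, u)
  "torrobellu" → prefix "torr" already present; 6 new (o, b, e, l, l, u)
  "mimor" → 5 new (m, i, m, o, r)
  "galvi" → prefix "gal" already present; 2 new (v, i)
  "torbelkagal" → prefix "tor" already present; 8 new (b, e, l, k, a, g, a, l)
Total nodes = 10 + 3 + 2 + 5 + 8 + 0 + 0 + 8 + 5 + 6 + 6 + 5 + 2 + 8 = 68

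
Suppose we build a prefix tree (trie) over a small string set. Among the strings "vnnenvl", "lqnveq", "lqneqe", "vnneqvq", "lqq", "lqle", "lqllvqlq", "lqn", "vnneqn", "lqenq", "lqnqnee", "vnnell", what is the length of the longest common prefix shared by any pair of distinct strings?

Look for the deepest trie node that still has at least two words in its subtree.
"vnneqn" and "vnneqvq" agree on "vnneq" (5 characters) before diverging; nothing deeper is shared.
Longest shared-prefix length: 5

5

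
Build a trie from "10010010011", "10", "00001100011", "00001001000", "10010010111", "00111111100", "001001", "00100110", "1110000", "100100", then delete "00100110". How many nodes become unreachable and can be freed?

2

Walk "00100110" from the leaf back toward the root, removing each node that no remaining word uses.
The suffix "10" (2 nodes) is used only by "00100110"; "001001" is itself a stored word, so pruning stops there.
Nodes removed: 2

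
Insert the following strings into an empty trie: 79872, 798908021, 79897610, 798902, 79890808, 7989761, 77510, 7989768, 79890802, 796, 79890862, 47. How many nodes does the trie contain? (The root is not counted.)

27

Count nodes per top-level branch (shared prefixes stored once):
  '4'-branch (47): 2 nodes
  '7'-branch (77510, 796, 79872, 798902, 79890802, 798908021, 79890808, 79890862, 7989761, 79897610, 7989768): 25 nodes
Sum: 27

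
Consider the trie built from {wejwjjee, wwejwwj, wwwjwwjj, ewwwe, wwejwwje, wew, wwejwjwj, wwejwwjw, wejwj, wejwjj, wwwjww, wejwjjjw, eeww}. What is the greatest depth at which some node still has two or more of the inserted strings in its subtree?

Equivalently: take the maximum, over all pairs, of their longest common prefix length.
e.g. "wwejwwj" and "wwejwwje" share the prefix "wwejwwj" of length 7; no pair shares a longer one.
Longest shared-prefix length: 7

7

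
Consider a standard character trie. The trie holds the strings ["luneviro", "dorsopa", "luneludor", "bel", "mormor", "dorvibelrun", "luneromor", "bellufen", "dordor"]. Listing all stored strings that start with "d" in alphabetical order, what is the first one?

dordor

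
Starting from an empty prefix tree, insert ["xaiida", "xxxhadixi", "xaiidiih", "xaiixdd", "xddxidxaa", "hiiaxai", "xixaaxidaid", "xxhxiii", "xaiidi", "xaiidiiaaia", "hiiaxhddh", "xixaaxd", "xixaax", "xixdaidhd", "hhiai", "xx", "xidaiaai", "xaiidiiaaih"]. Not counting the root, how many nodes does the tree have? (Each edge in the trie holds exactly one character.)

76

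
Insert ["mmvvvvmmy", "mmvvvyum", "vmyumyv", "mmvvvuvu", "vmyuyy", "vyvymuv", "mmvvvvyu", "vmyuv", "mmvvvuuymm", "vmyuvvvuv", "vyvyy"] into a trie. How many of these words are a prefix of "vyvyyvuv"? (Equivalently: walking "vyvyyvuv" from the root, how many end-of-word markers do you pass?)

Traverse "vyvyyvuv" character by character; count nodes along the way that are marked as word ends.
Prefixes of the query that are stored words: "vyvyy"
Count: 1

1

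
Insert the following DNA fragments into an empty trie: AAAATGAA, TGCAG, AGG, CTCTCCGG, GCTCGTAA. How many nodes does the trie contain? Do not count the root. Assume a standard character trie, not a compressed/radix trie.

31

For each word, the new-node count is its length minus the longest prefix already in the trie:
  "AAAATGAA" → 8 new (A, A, A, A, T, G, A, A)
  "TGCAG" → 5 new (T, G, C, A, G)
  "AGG" → prefix "A" already present; 2 new (G, G)
  "CTCTCCGG" → 8 new (C, T, C, T, C, C, G, G)
  "GCTCGTAA" → 8 new (G, C, T, C, G, T, A, A)
Total nodes = 8 + 5 + 2 + 8 + 8 = 31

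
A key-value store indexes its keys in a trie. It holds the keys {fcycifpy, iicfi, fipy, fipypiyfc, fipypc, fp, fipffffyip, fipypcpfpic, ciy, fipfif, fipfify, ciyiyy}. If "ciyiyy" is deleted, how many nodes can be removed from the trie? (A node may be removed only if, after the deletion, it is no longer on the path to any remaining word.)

3

After clearing the end-marker at "ciyiyy", prune upward until reaching a node still needed by another word.
The suffix "iyy" (3 nodes) is used only by "ciyiyy"; "ciy" is itself a stored word, so pruning stops there.
Nodes removed: 3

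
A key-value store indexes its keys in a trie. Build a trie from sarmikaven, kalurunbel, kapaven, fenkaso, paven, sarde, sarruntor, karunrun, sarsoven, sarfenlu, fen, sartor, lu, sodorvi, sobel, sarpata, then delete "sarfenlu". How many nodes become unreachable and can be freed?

Walk "sarfenlu" from the leaf back toward the root, removing each node that no remaining word uses.
The suffix "fenlu" (5 nodes) is used only by "sarfenlu"; the node for "sar" still has the child "m", so pruning stops there.
Nodes removed: 5

5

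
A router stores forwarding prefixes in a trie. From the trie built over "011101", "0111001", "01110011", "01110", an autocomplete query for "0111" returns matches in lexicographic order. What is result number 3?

Filter for "0111…" and sort: "01110", "0111001", "01110011", "011101"
Position 3: 01110011

01110011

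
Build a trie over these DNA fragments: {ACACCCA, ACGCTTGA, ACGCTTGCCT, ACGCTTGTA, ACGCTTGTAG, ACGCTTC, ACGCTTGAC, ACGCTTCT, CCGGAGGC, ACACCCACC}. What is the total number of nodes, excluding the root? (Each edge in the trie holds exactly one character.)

Trace insertions, counting only characters that open a new branch:
  "ACACCCA" → 7 new (A, C, A, C, C, C, A)
  "ACGCTTGA" → prefix "AC" already present; 6 new (G, C, T, T, G, A)
  "ACGCTTGCCT" → prefix "ACGCTTG" already present; 3 new (C, C, T)
  "ACGCTTGTA" → prefix "ACGCTTG" already present; 2 new (T, A)
  "ACGCTTGTAG" → prefix "ACGCTTGTA" already present; 1 new (G)
  "ACGCTTC" → prefix "ACGCTT" already present; 1 new (C)
  "ACGCTTGAC" → prefix "ACGCTTGA" already present; 1 new (C)
  "ACGCTTCT" → prefix "ACGCTTC" already present; 1 new (T)
  "CCGGAGGC" → 8 new (C, C, G, G, A, G, G, C)
  "ACACCCACC" → prefix "ACACCCA" already present; 2 new (C, C)
Total nodes = 7 + 6 + 3 + 2 + 1 + 1 + 1 + 1 + 8 + 2 = 32

32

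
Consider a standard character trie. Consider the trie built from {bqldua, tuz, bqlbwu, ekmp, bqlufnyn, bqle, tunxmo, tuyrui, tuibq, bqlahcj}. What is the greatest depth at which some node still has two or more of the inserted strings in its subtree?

3

Look for the deepest trie node that still has at least two words in its subtree.
e.g. "bqlahcj" and "bqlbwu" share the prefix "bql" of length 3; no pair shares a longer one.
Longest shared-prefix length: 3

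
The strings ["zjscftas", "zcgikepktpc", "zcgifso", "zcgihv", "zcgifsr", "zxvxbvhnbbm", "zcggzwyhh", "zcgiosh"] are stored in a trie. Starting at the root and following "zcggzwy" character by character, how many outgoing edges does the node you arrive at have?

1

Follow the path "zcggzwy" to its node, then look at its outgoing edges.
Characters that immediately follow "zcggzwy" among the stored strings: {h}.
That node has 1 child edge.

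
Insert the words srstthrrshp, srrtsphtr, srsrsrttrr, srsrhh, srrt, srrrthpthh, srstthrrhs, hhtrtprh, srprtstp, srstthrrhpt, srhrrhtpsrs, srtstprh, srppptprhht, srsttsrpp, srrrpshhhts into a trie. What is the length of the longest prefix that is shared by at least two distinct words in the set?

9

Equivalently: take the maximum, over all pairs, of their longest common prefix length.
"srstthrrhpt" and "srstthrrhs" agree on "srstthrrh" (9 characters) before diverging; nothing deeper is shared.
Longest shared-prefix length: 9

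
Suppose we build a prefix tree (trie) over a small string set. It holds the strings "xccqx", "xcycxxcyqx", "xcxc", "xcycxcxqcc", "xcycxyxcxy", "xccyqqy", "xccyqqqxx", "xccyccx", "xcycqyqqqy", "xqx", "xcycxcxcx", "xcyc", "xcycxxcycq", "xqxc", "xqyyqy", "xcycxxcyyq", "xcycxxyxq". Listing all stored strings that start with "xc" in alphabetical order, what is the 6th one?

DFS of the "xc" subtree visits, in order: "xccqx", "xccyccx", "xccyqqqxx", "xccyqqy", "xcxc", "xcyc", "xcycqyqqqy", "xcycxcxcx", "xcycxcxqcc", "xcycxxcycq", "xcycxxcyqx", "xcycxxcyyq", "xcycxxyxq", "xcycxyxcxy"
The 6th is xcyc.

xcyc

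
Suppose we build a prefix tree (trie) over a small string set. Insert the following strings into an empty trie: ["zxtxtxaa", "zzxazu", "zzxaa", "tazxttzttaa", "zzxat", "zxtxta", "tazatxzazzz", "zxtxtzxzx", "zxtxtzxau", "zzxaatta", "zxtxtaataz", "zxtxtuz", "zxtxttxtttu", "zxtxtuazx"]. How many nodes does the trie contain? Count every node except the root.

59

Insert word by word; a character creates a node only if that edge doesn't already exist:
  "zxtxtxaa" → 8 new (z, x, t, x, t, x, a, a)
  "zzxazu" → prefix "z" already present; 5 new (z, x, a, z, u)
  "zzxaa" → prefix "zzxa" already present; 1 new (a)
  "tazxttzttaa" → 11 new (t, a, z, x, t, t, z, t, t, a, a)
  "zzxat" → prefix "zzxa" already present; 1 new (t)
  "zxtxta" → prefix "zxtxt" already present; 1 new (a)
  "tazatxzazzz" → prefix "taz" already present; 8 new (a, t, x, z, a, z, z, z)
  "zxtxtzxzx" → prefix "zxtxt" already present; 4 new (z, x, z, x)
  "zxtxtzxau" → prefix "zxtxtzx" already present; 2 new (a, u)
  "zzxaatta" → prefix "zzxaa" already present; 3 new (t, t, a)
  "zxtxtaataz" → prefix "zxtxta" already present; 4 new (a, t, a, z)
  "zxtxtuz" → prefix "zxtxt" already present; 2 new (u, z)
  "zxtxttxtttu" → prefix "zxtxt" already present; 6 new (t, x, t, t, t, u)
  "zxtxtuazx" → prefix "zxtxtu" already present; 3 new (a, z, x)
Total nodes = 8 + 5 + 1 + 11 + 1 + 1 + 8 + 4 + 2 + 3 + 4 + 2 + 6 + 3 = 59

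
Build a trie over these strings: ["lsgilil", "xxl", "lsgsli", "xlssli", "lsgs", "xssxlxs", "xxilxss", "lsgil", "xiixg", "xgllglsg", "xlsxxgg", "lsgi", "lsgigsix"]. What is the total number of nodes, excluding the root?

48

Insert word by word; a character creates a node only if that edge doesn't already exist:
  "lsgilil" → 7 new (l, s, g, i, l, i, l)
  "xxl" → 3 new (x, x, l)
  "lsgsli" → prefix "lsg" already present; 3 new (s, l, i)
  "xlssli" → prefix "x" already present; 5 new (l, s, s, l, i)
  "lsgs" → prefix "lsgs" already present; 0 new (none)
  "xssxlxs" → prefix "x" already present; 6 new (s, s, x, l, x, s)
  "xxilxss" → prefix "xx" already present; 5 new (i, l, x, s, s)
  "lsgil" → prefix "lsgil" already present; 0 new (none)
  "xiixg" → prefix "x" already present; 4 new (i, i, x, g)
  "xgllglsg" → prefix "x" already present; 7 new (g, l, l, g, l, s, g)
  "xlsxxgg" → prefix "xls" already present; 4 new (x, x, g, g)
  "lsgi" → prefix "lsgi" already present; 0 new (none)
  "lsgigsix" → prefix "lsgi" already present; 4 new (g, s, i, x)
Total nodes = 7 + 3 + 3 + 5 + 0 + 6 + 5 + 0 + 4 + 7 + 4 + 0 + 4 = 48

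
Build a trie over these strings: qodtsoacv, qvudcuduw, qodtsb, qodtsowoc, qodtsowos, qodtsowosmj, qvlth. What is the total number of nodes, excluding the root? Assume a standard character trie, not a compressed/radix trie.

Trace insertions, counting only characters that open a new branch:
  "qodtsoacv" → 9 new (q, o, d, t, s, o, a, c, v)
  "qvudcuduw" → prefix "q" already present; 8 new (v, u, d, c, u, d, u, w)
  "qodtsb" → prefix "qodts" already present; 1 new (b)
  "qodtsowoc" → prefix "qodtso" already present; 3 new (w, o, c)
  "qodtsowos" → prefix "qodtsowo" already present; 1 new (s)
  "qodtsowosmj" → prefix "qodtsowos" already present; 2 new (m, j)
  "qvlth" → prefix "qv" already present; 3 new (l, t, h)
Total nodes = 9 + 8 + 1 + 3 + 1 + 2 + 3 = 27

27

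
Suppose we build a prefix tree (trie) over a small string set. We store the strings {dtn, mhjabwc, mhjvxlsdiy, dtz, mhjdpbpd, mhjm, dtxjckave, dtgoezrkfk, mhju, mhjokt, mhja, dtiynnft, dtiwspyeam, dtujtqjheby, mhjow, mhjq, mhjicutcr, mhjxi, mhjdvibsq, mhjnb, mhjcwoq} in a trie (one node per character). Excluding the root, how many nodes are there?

86

For each word, the new-node count is its length minus the longest prefix already in the trie:
  "dtn" → 3 new (d, t, n)
  "mhjabwc" → 7 new (m, h, j, a, b, w, c)
  "mhjvxlsdiy" → prefix "mhj" already present; 7 new (v, x, l, s, d, i, y)
  "dtz" → prefix "dt" already present; 1 new (z)
  "mhjdpbpd" → prefix "mhj" already present; 5 new (d, p, b, p, d)
  "mhjm" → prefix "mhj" already present; 1 new (m)
  "dtxjckave" → prefix "dt" already present; 7 new (x, j, c, k, a, v, e)
  "dtgoezrkfk" → prefix "dt" already present; 8 new (g, o, e, z, r, k, f, k)
  "mhju" → prefix "mhj" already present; 1 new (u)
  "mhjokt" → prefix "mhj" already present; 3 new (o, k, t)
  "mhja" → prefix "mhja" already present; 0 new (none)
  "dtiynnft" → prefix "dt" already present; 6 new (i, y, n, n, f, t)
  "dtiwspyeam" → prefix "dti" already present; 7 new (w, s, p, y, e, a, m)
  "dtujtqjheby" → prefix "dt" already present; 9 new (u, j, t, q, j, h, e, b, y)
  "mhjow" → prefix "mhjo" already present; 1 new (w)
  "mhjq" → prefix "mhj" already present; 1 new (q)
  "mhjicutcr" → prefix "mhj" already present; 6 new (i, c, u, t, c, r)
  "mhjxi" → prefix "mhj" already present; 2 new (x, i)
  "mhjdvibsq" → prefix "mhjd" already present; 5 new (v, i, b, s, q)
  "mhjnb" → prefix "mhj" already present; 2 new (n, b)
  "mhjcwoq" → prefix "mhj" already present; 4 new (c, w, o, q)
Total nodes = 3 + 7 + 7 + 1 + 5 + 1 + 7 + 8 + 1 + 3 + 0 + 6 + 7 + 9 + 1 + 1 + 6 + 2 + 5 + 2 + 4 = 86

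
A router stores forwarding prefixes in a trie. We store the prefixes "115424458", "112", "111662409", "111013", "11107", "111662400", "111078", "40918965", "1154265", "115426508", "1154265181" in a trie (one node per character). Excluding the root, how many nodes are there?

38

For each word, the new-node count is its length minus the longest prefix already in the trie:
  "115424458" → 9 new (1, 1, 5, 4, 2, 4, 4, 5, 8)
  "112" → prefix "11" already present; 1 new (2)
  "111662409" → prefix "11" already present; 7 new (1, 6, 6, 2, 4, 0, 9)
  "111013" → prefix "111" already present; 3 new (0, 1, 3)
  "11107" → prefix "1110" already present; 1 new (7)
  "111662400" → prefix "11166240" already present; 1 new (0)
  "111078" → prefix "11107" already present; 1 new (8)
  "40918965" → 8 new (4, 0, 9, 1, 8, 9, 6, 5)
  "1154265" → prefix "11542" already present; 2 new (6, 5)
  "115426508" → prefix "1154265" already present; 2 new (0, 8)
  "1154265181" → prefix "1154265" already present; 3 new (1, 8, 1)
Total nodes = 9 + 1 + 7 + 3 + 1 + 1 + 1 + 8 + 2 + 2 + 3 = 38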